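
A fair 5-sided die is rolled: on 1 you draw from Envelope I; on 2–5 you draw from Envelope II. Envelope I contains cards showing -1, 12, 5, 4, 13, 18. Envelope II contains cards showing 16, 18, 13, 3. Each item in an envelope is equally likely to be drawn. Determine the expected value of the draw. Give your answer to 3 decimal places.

11.700

E[X | Envelope I] = (-1 + 12 + 5 + 4 + 13 + 18)/6 = 17/2
E[X | Envelope II] = (16 + 18 + 13 + 3)/4 = 25/2
E[X] = (1/5)·17/2 + (4/5)·25/2 = 117/10 ≈ 11.700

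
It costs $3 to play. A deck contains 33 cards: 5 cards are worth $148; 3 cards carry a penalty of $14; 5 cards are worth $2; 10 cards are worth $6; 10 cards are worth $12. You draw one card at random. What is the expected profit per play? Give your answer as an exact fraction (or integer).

E[payout] = (5/33)·148 + (3/33)·(-14) + (5/33)·2 + (10/33)·6 + (10/33)·12 = 296/11
Expected profit = 296/11 − 3 = 263/11

263/11 dollars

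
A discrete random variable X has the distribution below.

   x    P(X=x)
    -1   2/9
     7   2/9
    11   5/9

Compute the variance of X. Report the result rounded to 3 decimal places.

22.914

E[X] = (2/9)·(-1) + (2/9)·7 + (5/9)·11 = 67/9
E[X²] = (2/9)·1 + (2/9)·49 + (5/9)·121 = 235/3
Var(X) = 235/3 − (67/9)² = 1856/81 ≈ 22.914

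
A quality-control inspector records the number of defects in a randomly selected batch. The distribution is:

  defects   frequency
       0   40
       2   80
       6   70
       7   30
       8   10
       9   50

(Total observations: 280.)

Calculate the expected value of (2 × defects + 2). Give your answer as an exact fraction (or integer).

Total = 280, so P(defects=0) = 40/280, etc.
E[2x+2] = (1/7)·2 + (2/7)·6 + (1/4)·14 + (3/28)·16 + (1/28)·18 + (5/28)·20
     = 80/7

80/7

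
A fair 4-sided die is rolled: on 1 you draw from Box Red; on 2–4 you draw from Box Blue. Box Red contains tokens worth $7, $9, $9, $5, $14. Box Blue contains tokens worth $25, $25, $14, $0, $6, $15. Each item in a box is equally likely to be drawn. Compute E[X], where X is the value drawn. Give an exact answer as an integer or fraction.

E[X | Box Red] = (7 + 9 + 9 + 5 + 14)/5 = 44/5
E[X | Box Blue] = (25 + 25 + 14 + 0 + 6 + 15)/6 = 85/6
E[X] = (1/4)·44/5 + (3/4)·85/6 = 513/40

513/40 dollars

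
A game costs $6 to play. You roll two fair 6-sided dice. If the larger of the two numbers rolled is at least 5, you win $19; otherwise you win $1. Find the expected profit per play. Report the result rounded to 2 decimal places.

$5.00

E[payout] = (4/9)·1 + (5/9)·19 = 11
Expected profit = 11 − 6 = 5 ≈ $5.00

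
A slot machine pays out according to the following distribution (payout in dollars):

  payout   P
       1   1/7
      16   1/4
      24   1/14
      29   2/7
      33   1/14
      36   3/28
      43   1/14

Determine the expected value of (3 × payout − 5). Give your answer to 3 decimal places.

65.286

E[3x-5] = (1/7)·(-2) + (1/4)·43 + (1/14)·67 + (2/7)·82 + (1/14)·94 + (3/28)·103 + (1/14)·124
     = 457/7 ≈ 65.286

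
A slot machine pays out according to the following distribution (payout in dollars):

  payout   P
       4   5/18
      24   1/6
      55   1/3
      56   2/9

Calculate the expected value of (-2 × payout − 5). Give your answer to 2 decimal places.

E[-2x-5] = (5/18)·(-13) + (1/6)·(-53) + (1/3)·(-115) + (2/9)·(-117)
     = -691/9 ≈ -76.78

-76.78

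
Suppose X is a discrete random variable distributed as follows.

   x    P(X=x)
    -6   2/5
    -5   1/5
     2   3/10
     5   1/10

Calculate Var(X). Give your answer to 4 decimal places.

17.8100

E[X] = (2/5)·(-6) + (1/5)·(-5) + (3/10)·2 + (1/10)·5 = -23/10
E[X²] = (2/5)·36 + (1/5)·25 + (3/10)·4 + (1/10)·25 = 231/10
Var(X) = 231/10 − (-23/10)² = 1781/100 ≈ 17.8100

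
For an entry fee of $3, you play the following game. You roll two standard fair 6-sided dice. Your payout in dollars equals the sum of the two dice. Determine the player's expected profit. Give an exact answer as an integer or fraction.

$4

Distribution of the sum of the two dice: 2 w.p. 1/36, 3 w.p. 1/18, 4 w.p. 1/12, 5 w.p. 1/9, 6 w.p. 5/36, 7 w.p. 1/6, …
E[payout] = (1/36)·2 + (1/18)·3 + (1/12)·4 + (1/9)·5 + (5/36)·6 + (1/6)·7 + (5/36)·8 + (1/9)·9 + (1/12)·10 + (1/18)·11 + (1/36)·12 = 7
Expected profit = 7 − 3 = 4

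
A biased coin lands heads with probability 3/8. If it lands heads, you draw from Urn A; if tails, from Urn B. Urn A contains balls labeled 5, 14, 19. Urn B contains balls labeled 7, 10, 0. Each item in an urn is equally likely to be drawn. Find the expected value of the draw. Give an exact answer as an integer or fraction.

E[X | Urn A] = (5 + 14 + 19)/3 = 38/3
E[X | Urn B] = (7 + 10 + 0)/3 = 17/3
E[X] = (3/8)·38/3 + (5/8)·17/3 = 199/24

199/24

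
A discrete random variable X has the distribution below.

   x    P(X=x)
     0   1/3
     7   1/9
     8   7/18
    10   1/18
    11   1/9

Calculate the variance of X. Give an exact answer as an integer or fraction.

155/9

E[X] = (1/3)·0 + (1/9)·7 + (7/18)·8 + (1/18)·10 + (1/9)·11 = 17/3
E[X²] = (1/3)·0 + (1/9)·49 + (7/18)·64 + (1/18)·100 + (1/9)·121 = 148/3
Var(X) = 148/3 − (17/3)² = 155/9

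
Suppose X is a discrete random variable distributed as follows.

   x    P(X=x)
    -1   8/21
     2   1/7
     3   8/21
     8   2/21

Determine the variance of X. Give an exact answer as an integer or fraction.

E[X] = (8/21)·(-1) + (1/7)·2 + (8/21)·3 + (2/21)·8 = 38/21
E[X²] = (8/21)·1 + (1/7)·4 + (8/21)·9 + (2/21)·64 = 220/21
Var(X) = 220/21 − (38/21)² = 3176/441

3176/441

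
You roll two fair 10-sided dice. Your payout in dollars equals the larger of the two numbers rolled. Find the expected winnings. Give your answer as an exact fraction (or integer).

Distribution of the larger of the two numbers rolled: 1 w.p. 1/100, 2 w.p. 3/100, 3 w.p. 1/20, 4 w.p. 7/100, 5 w.p. 9/100, 6 w.p. 11/100, …
E[payout] = (1/100)·1 + (3/100)·2 + (1/20)·3 + (7/100)·4 + (9/100)·5 + (11/100)·6 + (13/100)·7 + (3/20)·8 + (17/100)·9 + (19/100)·10 = 143/20

143/20 dollars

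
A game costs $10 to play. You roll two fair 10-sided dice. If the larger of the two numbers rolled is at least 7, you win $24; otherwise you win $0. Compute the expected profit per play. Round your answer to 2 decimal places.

$5.36

E[payout] = (9/25)·0 + (16/25)·24 = 384/25
Expected profit = 384/25 − 10 = 134/25 ≈ $5.36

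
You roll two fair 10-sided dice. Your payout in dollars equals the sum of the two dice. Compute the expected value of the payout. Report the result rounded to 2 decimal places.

Distribution of the sum of the two dice: 2 w.p. 1/100, 3 w.p. 1/50, 4 w.p. 3/100, 5 w.p. 1/25, 6 w.p. 1/20, 7 w.p. 3/50, …
E[payout] = (1/100)·2 + (1/50)·3 + (3/100)·4 + (1/25)·5 + (1/20)·6 + (3/50)·7 + (7/100)·8 + (2/25)·9 + (9/100)·10 + (1/10)·11 + (9/100)·12 + (2/25)·13 + (7/100)·14 + (3/50)·15 + (1/20)·16 + (1/25)·17 + (3/100)·18 + (1/50)·19 + (1/100)·20 = 11
≈ $11.00

$11.00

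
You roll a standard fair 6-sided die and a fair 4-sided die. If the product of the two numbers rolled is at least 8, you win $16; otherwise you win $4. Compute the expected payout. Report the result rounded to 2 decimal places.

E[payout] = (1/2)·4 + (1/2)·16 = 10
≈ $10.00

$10.00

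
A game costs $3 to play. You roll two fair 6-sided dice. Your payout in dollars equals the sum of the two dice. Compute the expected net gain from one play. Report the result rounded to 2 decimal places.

Distribution of the sum of the two dice: 2 w.p. 1/36, 3 w.p. 1/18, 4 w.p. 1/12, 5 w.p. 1/9, 6 w.p. 5/36, 7 w.p. 1/6, …
E[payout] = (1/36)·2 + (1/18)·3 + (1/12)·4 + (1/9)·5 + (5/36)·6 + (1/6)·7 + (5/36)·8 + (1/9)·9 + (1/12)·10 + (1/18)·11 + (1/36)·12 = 7
Expected profit = 7 − 3 = 4 ≈ $4.00

$4.00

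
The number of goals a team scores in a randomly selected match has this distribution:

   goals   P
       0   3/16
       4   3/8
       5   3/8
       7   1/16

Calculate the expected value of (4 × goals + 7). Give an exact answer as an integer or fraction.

89/4

E[4x+7] = (3/16)·7 + (3/8)·23 + (3/8)·27 + (1/16)·35
     = 89/4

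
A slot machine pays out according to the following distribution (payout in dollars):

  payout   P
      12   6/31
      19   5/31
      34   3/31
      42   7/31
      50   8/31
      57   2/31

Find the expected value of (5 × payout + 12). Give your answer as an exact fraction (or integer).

5757/31

E[5x+12] = (6/31)·72 + (5/31)·107 + (3/31)·182 + (7/31)·222 + (8/31)·262 + (2/31)·297
     = 5757/31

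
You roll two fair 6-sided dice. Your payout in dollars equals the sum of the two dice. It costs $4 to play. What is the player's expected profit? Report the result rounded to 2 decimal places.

Distribution of the sum of the two dice: 2 w.p. 1/36, 3 w.p. 1/18, 4 w.p. 1/12, 5 w.p. 1/9, 6 w.p. 5/36, 7 w.p. 1/6, …
E[payout] = (1/36)·2 + (1/18)·3 + (1/12)·4 + (1/9)·5 + (5/36)·6 + (1/6)·7 + (5/36)·8 + (1/9)·9 + (1/12)·10 + (1/18)·11 + (1/36)·12 = 7
Expected profit = 7 − 4 = 3 ≈ $3.00

$3.00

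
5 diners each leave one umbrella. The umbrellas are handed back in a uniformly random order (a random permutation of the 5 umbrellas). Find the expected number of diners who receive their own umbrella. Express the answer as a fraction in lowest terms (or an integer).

1

Let Xᵢ = 1 if person i gets their own umbrella. For each i, P(Xᵢ=1) = 1/5.
By linearity of expectation, E[X₁+…+X_5] = 5·(1/5) = 1.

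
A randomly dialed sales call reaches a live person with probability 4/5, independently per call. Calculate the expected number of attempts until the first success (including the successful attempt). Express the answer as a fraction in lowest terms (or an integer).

5/4

For a geometric distribution, E[trials] = 1/p = 1/(4/5) = 5/4.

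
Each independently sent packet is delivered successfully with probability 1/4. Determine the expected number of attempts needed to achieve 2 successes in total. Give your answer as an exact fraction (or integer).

8

By linearity (sum of 2 independent geometric waits), E[trials] = 2/p = 2/(1/4) = 8.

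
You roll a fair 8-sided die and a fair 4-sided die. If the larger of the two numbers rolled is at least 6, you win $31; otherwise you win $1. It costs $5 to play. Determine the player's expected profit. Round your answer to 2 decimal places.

$7.25

E[payout] = (5/8)·1 + (3/8)·31 = 49/4
Expected profit = 49/4 − 5 = 29/4 ≈ $7.25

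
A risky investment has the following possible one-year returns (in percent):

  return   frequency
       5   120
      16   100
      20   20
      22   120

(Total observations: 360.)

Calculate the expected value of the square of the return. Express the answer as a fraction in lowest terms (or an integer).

263

Total = 360, so P(return=5) = 120/360, etc.
E[X²] = (1/3)·25 + (5/18)·256 + (1/18)·400 + (1/3)·484
     = 263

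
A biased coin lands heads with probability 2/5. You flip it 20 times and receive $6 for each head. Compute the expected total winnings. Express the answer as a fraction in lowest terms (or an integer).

E[#heads] = 20·2/5 = 8 (linearity over flips).
E[winnings] = 6·8 = 48.

$48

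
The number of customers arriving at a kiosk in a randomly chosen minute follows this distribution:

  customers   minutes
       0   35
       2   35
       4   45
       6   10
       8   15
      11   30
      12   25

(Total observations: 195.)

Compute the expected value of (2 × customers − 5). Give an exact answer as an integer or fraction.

229/39

Total = 195, so P(customers=0) = 35/195, etc.
E[2x-5] = (7/39)·(-5) + (7/39)·(-1) + (3/13)·3 + (2/39)·7 + (1/13)·11 + (2/13)·17 + (5/39)·19
     = 229/39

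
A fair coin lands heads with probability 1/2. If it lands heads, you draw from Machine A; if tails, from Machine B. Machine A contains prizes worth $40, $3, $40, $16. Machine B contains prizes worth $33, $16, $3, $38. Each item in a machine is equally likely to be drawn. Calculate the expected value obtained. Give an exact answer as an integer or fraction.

189/8 dollars

E[X | Machine A] = (40 + 3 + 40 + 16)/4 = 99/4
E[X | Machine B] = (33 + 16 + 3 + 38)/4 = 45/2
E[X] = (1/2)·99/4 + (1/2)·45/2 = 189/8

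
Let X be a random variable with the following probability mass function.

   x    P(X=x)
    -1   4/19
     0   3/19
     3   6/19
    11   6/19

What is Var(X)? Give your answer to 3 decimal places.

E[X] = (4/19)·(-1) + (3/19)·0 + (6/19)·3 + (6/19)·11 = 80/19
E[X²] = (4/19)·1 + (3/19)·0 + (6/19)·9 + (6/19)·121 = 784/19
Var(X) = 784/19 − (80/19)² = 8496/361 ≈ 23.535

23.535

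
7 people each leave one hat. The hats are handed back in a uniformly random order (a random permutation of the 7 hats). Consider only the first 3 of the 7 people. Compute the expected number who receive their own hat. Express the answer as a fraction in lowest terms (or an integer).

3/7

Let Xᵢ = 1 if person i gets their own hat. For each i, P(Xᵢ=1) = 1/7.
By linearity of expectation, E[X₁+…+X_3] = 3·(1/7) = 3/7.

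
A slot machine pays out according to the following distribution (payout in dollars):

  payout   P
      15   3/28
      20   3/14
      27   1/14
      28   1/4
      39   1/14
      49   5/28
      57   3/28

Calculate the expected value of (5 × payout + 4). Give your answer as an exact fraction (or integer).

E[5x+4] = (3/28)·79 + (3/14)·104 + (1/14)·139 + (1/4)·144 + (1/14)·199 + (5/28)·249 + (3/28)·289
     = 4657/28

4657/28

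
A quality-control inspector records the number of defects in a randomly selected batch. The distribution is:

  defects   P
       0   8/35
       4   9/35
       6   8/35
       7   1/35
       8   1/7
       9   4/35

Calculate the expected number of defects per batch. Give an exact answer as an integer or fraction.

167/35

E[X] = (8/35)·0 + (9/35)·4 + (8/35)·6 + (1/35)·7 + (1/7)·8 + (4/35)·9
     = 167/35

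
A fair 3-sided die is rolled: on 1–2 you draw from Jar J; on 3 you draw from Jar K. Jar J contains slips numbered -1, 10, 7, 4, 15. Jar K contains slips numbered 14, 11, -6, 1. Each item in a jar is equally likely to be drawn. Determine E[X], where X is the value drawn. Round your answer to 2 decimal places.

6.33

E[X | Jar J] = (-1 + 10 + 7 + 4 + 15)/5 = 7
E[X | Jar K] = (14 + 11 − 6 + 1)/4 = 5
E[X] = (2/3)·7 + (1/3)·5 = 19/3 ≈ 6.33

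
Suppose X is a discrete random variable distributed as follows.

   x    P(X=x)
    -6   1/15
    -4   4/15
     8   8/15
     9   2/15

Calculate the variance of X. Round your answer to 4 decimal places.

35.6000

E[X] = (1/15)·(-6) + (4/15)·(-4) + (8/15)·8 + (2/15)·9 = 4
E[X²] = (1/15)·36 + (4/15)·16 + (8/15)·64 + (2/15)·81 = 258/5
Var(X) = 258/5 − (4)² = 178/5 ≈ 35.6000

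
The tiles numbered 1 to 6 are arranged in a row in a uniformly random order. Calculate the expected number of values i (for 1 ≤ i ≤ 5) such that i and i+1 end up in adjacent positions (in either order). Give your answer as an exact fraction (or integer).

5/3

For each i ∈ {1,…,5}, let Xᵢ = 1 if i and i+1 are adjacent. P(Xᵢ=1) = 2·(6−1)!/6! = 2/6.
By linearity, E[ΣXᵢ] = (5)·(2/6) = 5/3.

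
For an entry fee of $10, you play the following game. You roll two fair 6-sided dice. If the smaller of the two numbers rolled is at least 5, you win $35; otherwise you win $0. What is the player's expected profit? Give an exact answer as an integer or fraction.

-55/9 dollars

E[payout] = (8/9)·0 + (1/9)·35 = 35/9
Expected profit = 35/9 − 10 = -55/9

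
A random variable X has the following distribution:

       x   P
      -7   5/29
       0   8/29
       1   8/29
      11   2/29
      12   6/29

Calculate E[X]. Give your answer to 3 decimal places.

2.310

E[X] = (5/29)·(-7) + (8/29)·0 + (8/29)·1 + (2/29)·11 + (6/29)·12
     = 67/29 ≈ 2.310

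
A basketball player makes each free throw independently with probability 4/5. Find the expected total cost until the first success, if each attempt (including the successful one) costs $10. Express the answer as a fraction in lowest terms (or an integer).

E[#attempts] = 1/p = 5/4; E[cost] = 10·5/4 = 25/2.

25/2 dollars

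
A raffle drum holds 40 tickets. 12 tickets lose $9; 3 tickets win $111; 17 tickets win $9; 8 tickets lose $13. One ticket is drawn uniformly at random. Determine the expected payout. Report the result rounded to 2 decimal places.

E[payout] = (12/40)·(-9) + (3/40)·111 + (17/40)·9 + (8/40)·(-13) = 137/20
≈ $6.85

$6.85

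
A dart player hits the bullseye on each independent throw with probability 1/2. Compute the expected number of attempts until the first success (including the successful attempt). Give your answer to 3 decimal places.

For a geometric distribution, E[trials] = 1/p = 1/(1/2) = 2.
≈ 2.000

2.000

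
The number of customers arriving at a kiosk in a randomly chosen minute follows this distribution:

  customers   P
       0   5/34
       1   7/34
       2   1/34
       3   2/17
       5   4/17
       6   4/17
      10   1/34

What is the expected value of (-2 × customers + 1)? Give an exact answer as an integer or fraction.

-6

E[-2x+1] = (5/34)·1 + (7/34)·(-1) + (1/34)·(-3) + (2/17)·(-5) + (4/17)·(-9) + (4/17)·(-11) + (1/34)·(-19)
     = -6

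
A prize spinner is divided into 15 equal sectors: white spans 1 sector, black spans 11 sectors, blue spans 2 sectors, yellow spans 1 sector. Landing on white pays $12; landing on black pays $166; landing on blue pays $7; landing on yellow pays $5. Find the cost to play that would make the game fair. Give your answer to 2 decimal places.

$123.80

E[payout] = (1/15)·12 + (11/15)·166 + (2/15)·7 + (1/15)·5 = 619/5
Fair fee = E[payout] = 619/5 ≈ $123.80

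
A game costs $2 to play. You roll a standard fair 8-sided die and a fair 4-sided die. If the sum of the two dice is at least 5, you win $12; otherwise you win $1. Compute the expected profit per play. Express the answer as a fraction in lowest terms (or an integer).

E[payout] = (3/16)·1 + (13/16)·12 = 159/16
Expected profit = 159/16 − 2 = 127/16

127/16 dollars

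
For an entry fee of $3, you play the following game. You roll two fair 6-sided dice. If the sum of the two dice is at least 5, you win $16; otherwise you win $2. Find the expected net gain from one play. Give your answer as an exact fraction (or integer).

32/3 dollars

E[payout] = (1/6)·2 + (5/6)·16 = 41/3
Expected profit = 41/3 − 3 = 32/3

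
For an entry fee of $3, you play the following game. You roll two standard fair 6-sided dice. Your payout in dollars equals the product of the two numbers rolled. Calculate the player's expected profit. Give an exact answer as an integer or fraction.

Distribution of the product of the two numbers rolled: 1 w.p. 1/36, 2 w.p. 1/18, 3 w.p. 1/18, 4 w.p. 1/12, 5 w.p. 1/18, 6 w.p. 1/9, …
E[payout] = (1/36)·1 + (1/18)·2 + (1/18)·3 + (1/12)·4 + (1/18)·5 + (1/9)·6 + (1/18)·8 + (1/36)·9 + (1/18)·10 + (1/9)·12 + (1/18)·15 + (1/36)·16 + (1/18)·18 + (1/18)·20 + (1/18)·24 + (1/36)·25 + (1/18)·30 + (1/36)·36 = 49/4
Expected profit = 49/4 − 3 = 37/4

37/4 dollars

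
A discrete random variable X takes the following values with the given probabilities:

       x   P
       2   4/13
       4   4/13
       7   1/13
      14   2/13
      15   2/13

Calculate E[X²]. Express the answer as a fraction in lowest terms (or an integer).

E[X²] = (4/13)·4 + (4/13)·16 + (1/13)·49 + (2/13)·196 + (2/13)·225
     = 971/13

971/13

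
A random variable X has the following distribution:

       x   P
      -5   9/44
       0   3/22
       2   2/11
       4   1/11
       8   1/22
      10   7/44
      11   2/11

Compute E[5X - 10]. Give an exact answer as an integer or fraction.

E[5x-10] = (9/44)·(-35) + (3/22)·(-10) + (2/11)·0 + (1/11)·10 + (1/22)·30 + (7/44)·40 + (2/11)·45
     = 365/44

365/44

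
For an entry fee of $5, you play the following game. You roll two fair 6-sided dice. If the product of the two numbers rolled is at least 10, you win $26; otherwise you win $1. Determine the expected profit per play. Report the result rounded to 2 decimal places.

$9.19

E[payout] = (17/36)·1 + (19/36)·26 = 511/36
Expected profit = 511/36 − 5 = 331/36 ≈ $9.19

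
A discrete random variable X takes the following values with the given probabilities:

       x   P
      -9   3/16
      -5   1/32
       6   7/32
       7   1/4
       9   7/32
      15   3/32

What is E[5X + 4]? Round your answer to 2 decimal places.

E[5x+4] = (3/16)·(-41) + (1/32)·(-21) + (7/32)·34 + (1/4)·39 + (7/32)·49 + (3/32)·79
     = 863/32 ≈ 26.97

26.97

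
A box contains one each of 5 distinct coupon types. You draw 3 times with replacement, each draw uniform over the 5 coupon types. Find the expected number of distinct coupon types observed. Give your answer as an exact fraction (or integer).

61/25

Let Xⱼ=1 if type j appears at least once. P(Xⱼ=1) = 1 − ((5−1)/5)^3 = 61/125.
E[#distinct] = 5·61/125 = 61/25.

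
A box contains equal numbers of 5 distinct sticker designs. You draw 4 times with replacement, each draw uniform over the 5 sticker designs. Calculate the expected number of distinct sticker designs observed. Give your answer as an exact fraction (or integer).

369/125

Let Xⱼ=1 if type j appears at least once. P(Xⱼ=1) = 1 − ((5−1)/5)^4 = 369/625.
E[#distinct] = 5·369/625 = 369/125.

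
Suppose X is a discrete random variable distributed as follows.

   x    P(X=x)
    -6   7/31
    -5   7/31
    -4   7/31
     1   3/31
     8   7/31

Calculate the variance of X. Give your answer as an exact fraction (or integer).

E[X] = (7/31)·(-6) + (7/31)·(-5) + (7/31)·(-4) + (3/31)·1 + (7/31)·8 = -46/31
E[X²] = (7/31)·36 + (7/31)·25 + (7/31)·16 + (3/31)·1 + (7/31)·64 = 990/31
Var(X) = 990/31 − (-46/31)² = 28574/961

28574/961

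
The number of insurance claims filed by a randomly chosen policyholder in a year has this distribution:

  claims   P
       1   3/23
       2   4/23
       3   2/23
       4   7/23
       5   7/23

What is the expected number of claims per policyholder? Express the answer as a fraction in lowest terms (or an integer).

E[X] = (3/23)·1 + (4/23)·2 + (2/23)·3 + (7/23)·4 + (7/23)·5
     = 80/23

80/23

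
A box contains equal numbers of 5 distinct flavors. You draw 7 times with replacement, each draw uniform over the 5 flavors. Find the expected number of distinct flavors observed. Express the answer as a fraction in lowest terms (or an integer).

Let Xⱼ=1 if type j appears at least once. P(Xⱼ=1) = 1 − ((5−1)/5)^7 = 61741/78125.
E[#distinct] = 5·61741/78125 = 61741/15625.

61741/15625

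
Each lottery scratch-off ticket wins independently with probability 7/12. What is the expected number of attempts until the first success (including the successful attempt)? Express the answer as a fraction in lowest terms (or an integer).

12/7

For a geometric distribution, E[trials] = 1/p = 1/(7/12) = 12/7.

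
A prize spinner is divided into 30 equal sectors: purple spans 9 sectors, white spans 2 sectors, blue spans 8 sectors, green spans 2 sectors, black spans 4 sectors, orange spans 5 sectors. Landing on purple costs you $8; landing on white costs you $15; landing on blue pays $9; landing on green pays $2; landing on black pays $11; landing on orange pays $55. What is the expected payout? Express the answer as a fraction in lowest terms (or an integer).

E[payout] = (9/30)·(-8) + (2/30)·(-15) + (8/30)·9 + (2/30)·2 + (4/30)·11 + (5/30)·55 = 293/30

293/30 dollars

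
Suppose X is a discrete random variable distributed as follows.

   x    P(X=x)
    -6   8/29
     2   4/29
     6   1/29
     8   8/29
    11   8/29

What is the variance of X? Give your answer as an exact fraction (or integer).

38856/841

E[X] = (8/29)·(-6) + (4/29)·2 + (1/29)·6 + (8/29)·8 + (8/29)·11 = 118/29
E[X²] = (8/29)·36 + (4/29)·4 + (1/29)·36 + (8/29)·64 + (8/29)·121 = 1820/29
Var(X) = 1820/29 − (118/29)² = 38856/841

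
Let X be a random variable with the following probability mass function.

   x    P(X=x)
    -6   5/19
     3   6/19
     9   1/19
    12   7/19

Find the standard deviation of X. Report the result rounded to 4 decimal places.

7.1734

E[X] = 81/19, E[X²] = 1323/19
Var(X) = E[X²] − (E[X])² = 1323/19 − 6561/361 = 18576/361
SD(X) = √(18576/361) ≈ 7.1734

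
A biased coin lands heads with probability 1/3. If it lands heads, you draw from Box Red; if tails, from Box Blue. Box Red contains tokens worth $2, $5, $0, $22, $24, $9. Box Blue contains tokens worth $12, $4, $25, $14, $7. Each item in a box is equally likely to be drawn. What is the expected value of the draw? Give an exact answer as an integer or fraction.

527/45 dollars

E[X | Box Red] = (2 + 5 + 0 + 22 + 24 + 9)/6 = 31/3
E[X | Box Blue] = (12 + 4 + 25 + 14 + 7)/5 = 62/5
E[X] = (1/3)·31/3 + (2/3)·62/5 = 527/45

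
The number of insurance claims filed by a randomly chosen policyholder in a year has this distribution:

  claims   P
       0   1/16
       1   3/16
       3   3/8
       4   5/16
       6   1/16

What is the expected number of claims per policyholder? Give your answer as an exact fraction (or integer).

E[X] = (1/16)·0 + (3/16)·1 + (3/8)·3 + (5/16)·4 + (1/16)·6
     = 47/16

47/16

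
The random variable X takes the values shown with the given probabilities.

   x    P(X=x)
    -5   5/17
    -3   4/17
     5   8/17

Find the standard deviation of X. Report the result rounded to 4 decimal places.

E[X] = 3/17, E[X²] = 361/17
Var(X) = E[X²] − (E[X])² = 361/17 − 9/289 = 6128/289
SD(X) = √(6128/289) ≈ 4.6048

4.6048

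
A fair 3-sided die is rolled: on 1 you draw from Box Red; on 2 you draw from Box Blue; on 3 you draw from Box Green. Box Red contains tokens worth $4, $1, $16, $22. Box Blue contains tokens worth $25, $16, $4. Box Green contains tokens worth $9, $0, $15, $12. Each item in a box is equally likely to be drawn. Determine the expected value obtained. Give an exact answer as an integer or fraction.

139/12 dollars

E[X | Box Red] = (4 + 1 + 16 + 22)/4 = 43/4
E[X | Box Blue] = (25 + 16 + 4)/3 = 15
E[X | Box Green] = (9 + 0 + 15 + 12)/4 = 9
E[X] = (1/3)·43/4 + (1/3)·15 + (1/3)·9 = 139/12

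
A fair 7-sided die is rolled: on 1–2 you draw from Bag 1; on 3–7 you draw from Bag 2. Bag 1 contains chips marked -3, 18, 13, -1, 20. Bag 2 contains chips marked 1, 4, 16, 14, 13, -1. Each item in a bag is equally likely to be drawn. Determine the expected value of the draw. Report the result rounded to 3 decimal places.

8.281

E[X | Bag 1] = (-3 + 18 + 13 − 1 + 20)/5 = 47/5
E[X | Bag 2] = (1 + 4 + 16 + 14 + 13 − 1)/6 = 47/6
E[X] = (2/7)·47/5 + (5/7)·47/6 = 1739/210 ≈ 8.281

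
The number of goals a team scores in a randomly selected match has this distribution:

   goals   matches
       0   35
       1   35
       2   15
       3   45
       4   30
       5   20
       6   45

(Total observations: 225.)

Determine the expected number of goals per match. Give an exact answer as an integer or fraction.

46/15

Total = 225, so P(goals=0) = 35/225, etc.
E[X] = (7/45)·0 + (7/45)·1 + (1/15)·2 + (1/5)·3 + (2/15)·4 + (4/45)·5 + (1/5)·6
     = 46/15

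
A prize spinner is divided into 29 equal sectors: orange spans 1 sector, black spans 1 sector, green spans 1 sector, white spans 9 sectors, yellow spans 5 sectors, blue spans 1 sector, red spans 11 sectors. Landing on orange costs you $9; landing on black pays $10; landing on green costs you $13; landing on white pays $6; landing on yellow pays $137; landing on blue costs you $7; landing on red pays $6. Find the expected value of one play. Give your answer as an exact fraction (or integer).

786/29 dollars

E[payout] = (1/29)·(-9) + (1/29)·10 + (1/29)·(-13) + (9/29)·6 + (5/29)·137 + (1/29)·(-7) + (11/29)·6 = 786/29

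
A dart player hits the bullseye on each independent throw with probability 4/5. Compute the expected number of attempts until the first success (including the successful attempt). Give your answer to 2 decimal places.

1.25

For a geometric distribution, E[trials] = 1/p = 1/(4/5) = 5/4.
≈ 1.25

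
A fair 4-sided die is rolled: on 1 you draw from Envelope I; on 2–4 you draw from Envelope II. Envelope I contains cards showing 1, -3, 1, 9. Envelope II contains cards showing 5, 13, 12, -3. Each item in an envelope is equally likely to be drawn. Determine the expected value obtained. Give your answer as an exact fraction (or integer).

89/16

E[X | Envelope I] = (1 − 3 + 1 + 9)/4 = 2
E[X | Envelope II] = (5 + 13 + 12 − 3)/4 = 27/4
E[X] = (1/4)·2 + (3/4)·27/4 = 89/16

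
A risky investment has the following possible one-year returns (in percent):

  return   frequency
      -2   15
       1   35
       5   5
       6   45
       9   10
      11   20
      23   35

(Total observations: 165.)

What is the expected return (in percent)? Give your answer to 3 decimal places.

Total = 165, so P(return=-2) = 15/165, etc.
E[X] = (1/11)·(-2) + (7/33)·1 + (1/33)·5 + (3/11)·6 + (2/33)·9 + (4/33)·11 + (7/33)·23
     = 283/33 ≈ 8.576

8.576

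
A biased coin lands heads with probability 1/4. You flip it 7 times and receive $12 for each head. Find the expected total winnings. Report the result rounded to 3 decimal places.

$21.000

E[#heads] = 7·1/4 = 7/4 (linearity over flips).
E[winnings] = 12·7/4 = 21.
≈ 21.000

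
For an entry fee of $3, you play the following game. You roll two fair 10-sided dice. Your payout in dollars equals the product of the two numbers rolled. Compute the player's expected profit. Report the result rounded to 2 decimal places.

$27.25

Distribution of the product of the two numbers rolled: 1 w.p. 1/100, 2 w.p. 1/50, 3 w.p. 1/50, 4 w.p. 3/100, 5 w.p. 1/50, 6 w.p. 1/25, …
E[payout] = (1/100)·1 + (1/50)·2 + (1/50)·3 + (3/100)·4 + (1/50)·5 + (1/25)·6 + (1/50)·7 + (1/25)·8 + (3/100)·9 + (1/25)·10 + (1/25)·12 + (1/50)·14 + (1/50)·15 + (3/100)·16 + (1/25)·18 + (1/25)·20 + (1/50)·21 + (1/25)·24 + (1/100)·25 + (1/50)·27 + (1/50)·28 + (1/25)·30 + (1/50)·32 + (1/50)·35 + (3/100)·36 + (1/25)·40 + (1/50)·42 + (1/50)·45 + (1/50)·48 + (1/100)·49 + (1/50)·50 + (1/50)·54 + (1/50)·56 + (1/50)·60 + (1/50)·63 + (1/100)·64 + (1/50)·70 + (1/50)·72 + (1/50)·80 + (1/100)·81 + (1/50)·90 + (1/100)·100 = 121/4
Expected profit = 121/4 − 3 = 109/4 ≈ $27.25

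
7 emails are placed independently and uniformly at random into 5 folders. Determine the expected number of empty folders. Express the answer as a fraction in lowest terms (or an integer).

Let Xⱼ=1 if folder j is empty. P(Xⱼ=1) = ((5-1)/5)^7 = 16384/78125.
By linearity, E[#empty] = 5·16384/78125 = 16384/15625.

16384/15625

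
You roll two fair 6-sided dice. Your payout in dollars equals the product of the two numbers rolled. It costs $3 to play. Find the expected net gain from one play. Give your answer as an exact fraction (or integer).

Distribution of the product of the two numbers rolled: 1 w.p. 1/36, 2 w.p. 1/18, 3 w.p. 1/18, 4 w.p. 1/12, 5 w.p. 1/18, 6 w.p. 1/9, …
E[payout] = (1/36)·1 + (1/18)·2 + (1/18)·3 + (1/12)·4 + (1/18)·5 + (1/9)·6 + (1/18)·8 + (1/36)·9 + (1/18)·10 + (1/9)·12 + (1/18)·15 + (1/36)·16 + (1/18)·18 + (1/18)·20 + (1/18)·24 + (1/36)·25 + (1/18)·30 + (1/36)·36 = 49/4
Expected profit = 49/4 − 3 = 37/4

37/4 dollars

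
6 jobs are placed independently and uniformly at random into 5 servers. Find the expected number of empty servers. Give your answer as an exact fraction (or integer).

Let Xⱼ=1 if server j is empty. P(Xⱼ=1) = ((5-1)/5)^6 = 4096/15625.
By linearity, E[#empty] = 5·4096/15625 = 4096/3125.

4096/3125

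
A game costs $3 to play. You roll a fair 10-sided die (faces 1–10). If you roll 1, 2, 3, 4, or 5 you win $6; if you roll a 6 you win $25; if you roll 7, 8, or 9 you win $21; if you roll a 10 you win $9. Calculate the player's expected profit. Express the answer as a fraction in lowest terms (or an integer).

E[payout] = (1/2)·6 + (1/10)·9 + (3/10)·21 + (1/10)·25 = 127/10
Expected profit = 127/10 − 3 = 97/10

97/10 dollars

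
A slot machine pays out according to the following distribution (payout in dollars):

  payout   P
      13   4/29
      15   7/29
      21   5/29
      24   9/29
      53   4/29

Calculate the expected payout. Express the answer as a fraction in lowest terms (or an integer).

E[X] = (4/29)·13 + (7/29)·15 + (5/29)·21 + (9/29)·24 + (4/29)·53
     = 690/29

690/29 dollars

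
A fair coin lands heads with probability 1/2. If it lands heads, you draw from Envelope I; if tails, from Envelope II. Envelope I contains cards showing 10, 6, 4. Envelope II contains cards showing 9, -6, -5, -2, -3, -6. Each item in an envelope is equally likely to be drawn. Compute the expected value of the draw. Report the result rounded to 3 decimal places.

E[X | Envelope I] = (10 + 6 + 4)/3 = 20/3
E[X | Envelope II] = (9 − 6 − 5 − 2 − 3 − 6)/6 = -13/6
E[X] = (1/2)·20/3 + (1/2)·(-13/6) = 9/4 ≈ 2.250

2.250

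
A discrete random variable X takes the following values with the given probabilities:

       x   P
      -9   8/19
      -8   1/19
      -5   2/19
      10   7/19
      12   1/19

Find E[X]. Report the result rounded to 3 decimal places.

-0.421

E[X] = (8/19)·(-9) + (1/19)·(-8) + (2/19)·(-5) + (7/19)·10 + (1/19)·12
     = -8/19 ≈ -0.421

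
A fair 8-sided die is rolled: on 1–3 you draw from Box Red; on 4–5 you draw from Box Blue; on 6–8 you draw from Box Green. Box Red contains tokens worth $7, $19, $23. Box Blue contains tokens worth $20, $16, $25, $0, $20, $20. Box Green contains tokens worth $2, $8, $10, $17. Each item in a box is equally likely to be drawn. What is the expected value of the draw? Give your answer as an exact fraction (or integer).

E[X | Box Red] = (7 + 19 + 23)/3 = 49/3
E[X | Box Blue] = (20 + 16 + 25 + 0 + 20 + 20)/6 = 101/6
E[X | Box Green] = (2 + 8 + 10 + 17)/4 = 37/4
E[X] = (3/8)·49/3 + (1/4)·101/6 + (3/8)·37/4 = 1325/96

1325/96 dollars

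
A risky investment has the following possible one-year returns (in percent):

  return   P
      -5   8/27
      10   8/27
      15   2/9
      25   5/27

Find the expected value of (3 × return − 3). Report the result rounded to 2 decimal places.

25.33

E[3x-3] = (8/27)·(-18) + (8/27)·27 + (2/9)·42 + (5/27)·72
     = 76/3 ≈ 25.33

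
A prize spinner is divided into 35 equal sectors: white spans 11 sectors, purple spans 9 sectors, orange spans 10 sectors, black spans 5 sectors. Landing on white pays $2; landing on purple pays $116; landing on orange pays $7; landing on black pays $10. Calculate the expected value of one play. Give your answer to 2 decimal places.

E[payout] = (11/35)·2 + (9/35)·116 + (10/35)·7 + (5/35)·10 = 1186/35
≈ $33.89

$33.89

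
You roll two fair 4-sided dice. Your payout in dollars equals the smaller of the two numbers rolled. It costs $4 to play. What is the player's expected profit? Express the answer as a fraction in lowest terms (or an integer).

Distribution of the smaller of the two numbers rolled: 1 w.p. 7/16, 2 w.p. 5/16, 3 w.p. 3/16, 4 w.p. 1/16
E[payout] = (7/16)·1 + (5/16)·2 + (3/16)·3 + (1/16)·4 = 15/8
Expected profit = 15/8 − 4 = -17/8

-17/8 dollars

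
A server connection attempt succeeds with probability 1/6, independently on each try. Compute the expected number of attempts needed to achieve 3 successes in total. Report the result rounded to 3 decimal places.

18.000

By linearity (sum of 3 independent geometric waits), E[trials] = 3/p = 3/(1/6) = 18.
≈ 18.000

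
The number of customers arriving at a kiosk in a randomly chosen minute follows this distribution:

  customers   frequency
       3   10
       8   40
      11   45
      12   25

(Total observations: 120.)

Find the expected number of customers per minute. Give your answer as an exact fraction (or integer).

Total = 120, so P(customers=3) = 10/120, etc.
E[X] = (1/12)·3 + (1/3)·8 + (3/8)·11 + (5/24)·12
     = 229/24

229/24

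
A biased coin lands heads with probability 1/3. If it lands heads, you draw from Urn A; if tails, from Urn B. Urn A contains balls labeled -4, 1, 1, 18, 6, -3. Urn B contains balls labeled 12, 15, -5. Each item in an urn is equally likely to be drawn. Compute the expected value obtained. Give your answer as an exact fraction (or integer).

107/18

E[X | Urn A] = (-4 + 1 + 1 + 18 + 6 − 3)/6 = 19/6
E[X | Urn B] = (12 + 15 − 5)/3 = 22/3
E[X] = (1/3)·19/6 + (2/3)·22/3 = 107/18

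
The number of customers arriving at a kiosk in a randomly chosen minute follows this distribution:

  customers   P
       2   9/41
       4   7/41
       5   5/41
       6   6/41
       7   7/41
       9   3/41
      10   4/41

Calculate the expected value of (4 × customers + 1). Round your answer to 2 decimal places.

22.76

E[4x+1] = (9/41)·9 + (7/41)·17 + (5/41)·21 + (6/41)·25 + (7/41)·29 + (3/41)·37 + (4/41)·41
     = 933/41 ≈ 22.76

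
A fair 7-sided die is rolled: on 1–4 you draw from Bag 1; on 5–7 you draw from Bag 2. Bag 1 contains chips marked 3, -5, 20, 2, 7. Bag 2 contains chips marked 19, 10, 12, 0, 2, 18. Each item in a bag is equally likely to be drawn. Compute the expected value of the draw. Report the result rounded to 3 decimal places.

7.443

E[X | Bag 1] = (3 − 5 + 20 + 2 + 7)/5 = 27/5
E[X | Bag 2] = (19 + 10 + 12 + 0 + 2 + 18)/6 = 61/6
E[X] = (4/7)·27/5 + (3/7)·61/6 = 521/70 ≈ 7.443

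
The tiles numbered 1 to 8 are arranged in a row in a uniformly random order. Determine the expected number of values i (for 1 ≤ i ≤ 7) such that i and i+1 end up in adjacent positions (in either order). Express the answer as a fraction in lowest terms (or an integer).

For each i ∈ {1,…,7}, let Xᵢ = 1 if i and i+1 are adjacent. P(Xᵢ=1) = 2·(8−1)!/8! = 2/8.
By linearity, E[ΣXᵢ] = (7)·(2/8) = 7/4.

7/4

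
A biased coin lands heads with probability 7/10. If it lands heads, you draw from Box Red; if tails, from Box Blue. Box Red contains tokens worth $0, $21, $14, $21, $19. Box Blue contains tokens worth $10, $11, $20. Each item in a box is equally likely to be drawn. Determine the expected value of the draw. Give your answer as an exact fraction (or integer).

73/5 dollars

E[X | Box Red] = (0 + 21 + 14 + 21 + 19)/5 = 15
E[X | Box Blue] = (10 + 11 + 20)/3 = 41/3
E[X] = (7/10)·15 + (3/10)·41/3 = 73/5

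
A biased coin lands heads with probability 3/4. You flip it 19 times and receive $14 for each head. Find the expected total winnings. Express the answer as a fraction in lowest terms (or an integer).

E[#heads] = 19·3/4 = 57/4 (linearity over flips).
E[winnings] = 14·57/4 = 399/2.

399/2 dollars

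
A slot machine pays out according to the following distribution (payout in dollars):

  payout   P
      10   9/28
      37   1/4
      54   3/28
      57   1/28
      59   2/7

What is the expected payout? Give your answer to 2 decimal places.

$37.14

E[X] = (9/28)·10 + (1/4)·37 + (3/28)·54 + (1/28)·57 + (2/7)·59
     = 260/7 ≈ 37.14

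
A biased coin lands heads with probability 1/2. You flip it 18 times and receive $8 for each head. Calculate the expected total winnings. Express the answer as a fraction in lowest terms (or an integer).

$72

E[#heads] = 18·1/2 = 9 (linearity over flips).
E[winnings] = 8·9 = 72.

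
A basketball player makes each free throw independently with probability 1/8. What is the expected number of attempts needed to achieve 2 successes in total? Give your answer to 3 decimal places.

By linearity (sum of 2 independent geometric waits), E[trials] = 2/p = 2/(1/8) = 16.
≈ 16.000

16.000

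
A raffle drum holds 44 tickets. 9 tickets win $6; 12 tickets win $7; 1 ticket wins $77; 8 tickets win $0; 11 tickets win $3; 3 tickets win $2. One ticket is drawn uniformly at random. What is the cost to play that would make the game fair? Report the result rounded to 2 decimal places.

$5.77

E[payout] = (9/44)·6 + (12/44)·7 + (1/44)·77 + (8/44)·0 + (11/44)·3 + (3/44)·2 = 127/22
Fair fee = E[payout] = 127/22 ≈ $5.77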